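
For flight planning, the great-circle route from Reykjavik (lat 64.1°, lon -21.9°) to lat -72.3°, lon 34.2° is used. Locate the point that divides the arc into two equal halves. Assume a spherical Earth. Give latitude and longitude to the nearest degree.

≈ lat -5°, lon 1°

Write both endpoints as unit vectors p₁, p₂ with components (cos φ cos λ, cos φ sin λ, sin φ).
The central angle between the endpoints is δ = arccos(p₁·p₂) ≈ 2.470 rad (141.5°).
Interpolate at f = 1/2 with slerp weights a = sin((1−f)δ)/sin δ ≈ 1.518, b = sin(fδ)/sin δ ≈ 1.518.
p = a·p₁ + b·p₂ ≈ (0.997, 0.012, -0.081); φ = arcsin(p_z) ≈ -4.62°, λ = atan2(p_y, p_x) ≈ 0.70°.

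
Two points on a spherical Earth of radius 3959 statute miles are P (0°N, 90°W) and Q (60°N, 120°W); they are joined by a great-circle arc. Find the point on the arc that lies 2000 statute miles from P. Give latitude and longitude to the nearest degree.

Write both endpoints as unit vectors p₁, p₂ with components (cos φ cos λ, cos φ sin λ, sin φ).
The central angle between the endpoints is δ = arccos(p₁·p₂) ≈ 1.123 rad (64.3°). The total great-circle distance is δ·R ≈ 1.123 × 3959 ≈ 4446 mi, so the target fraction is f = 2000/4446 ≈ 0.450.
Interpolate at f ≈ 0.450 with slerp weights a = sin((1−f)δ)/sin δ ≈ 0.643, b = sin(fδ)/sin δ ≈ 0.537.
p = a·p₁ + b·p₂ ≈ (-0.134, -0.875, 0.465); φ = arcsin(p_z) ≈ 27.71°, λ = atan2(p_y, p_x) ≈ -98.72°.

≈ (28°N, 99°W)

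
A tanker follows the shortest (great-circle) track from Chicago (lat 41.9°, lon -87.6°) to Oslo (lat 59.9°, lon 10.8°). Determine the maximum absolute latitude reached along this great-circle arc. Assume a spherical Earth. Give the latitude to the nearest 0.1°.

The great circle lies in the plane with unit normal n̂ = (p₁ × p₂)/|p₁ × p₂|.
Here n̂_z ≈ +0.433; the vertex latitude is φ_max = arccos|n̂_z| ≈ 64.3°.
Check via Clairaut: cos φ_max = |cos φ₁| · sin C = cos(41.9°)·sin(35.6°) ≈ 0.433, again giving ≈ 64.3°.

≈ 64.3°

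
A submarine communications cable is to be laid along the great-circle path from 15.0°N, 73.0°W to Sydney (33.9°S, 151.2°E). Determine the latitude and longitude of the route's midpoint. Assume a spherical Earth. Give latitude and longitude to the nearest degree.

≈ 24°S, 130°W

Write both endpoints as unit vectors p₁, p₂ with components (cos φ cos λ, cos φ sin λ, sin φ).
The central angle between the endpoints is δ = arccos(p₁·p₂) ≈ 2.373 rad (136.0°).
Interpolate at f = 1/2 with slerp weights a = sin((1−f)δ)/sin δ ≈ 1.334, b = sin(fδ)/sin δ ≈ 1.334.
p = a·p₁ + b·p₂ ≈ (-0.594, -0.699, -0.399); φ = arcsin(p_z) ≈ -23.51°, λ = atan2(p_y, p_x) ≈ -130.34°.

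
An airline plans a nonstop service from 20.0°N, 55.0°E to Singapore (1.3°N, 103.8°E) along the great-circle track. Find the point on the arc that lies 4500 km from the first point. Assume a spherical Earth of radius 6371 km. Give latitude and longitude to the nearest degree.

≈ 6°N, 94°E

Write both endpoints as unit vectors p₁, p₂ with components (cos φ cos λ, cos φ sin λ, sin φ).
The central angle between the endpoints is δ = arccos(p₁·p₂) ≈ 0.894 rad (51.2°). The total great-circle distance is δ·R ≈ 0.894 × 6371 ≈ 5693 km, so the target fraction is f = 4500/5693 ≈ 0.790.
Interpolate at f ≈ 0.790 with slerp weights a = sin((1−f)δ)/sin δ ≈ 0.239, b = sin(fδ)/sin δ ≈ 0.833.
p = a·p₁ + b·p₂ ≈ (-0.070, 0.992, 0.101); φ = arcsin(p_z) ≈ 5.78°, λ = atan2(p_y, p_x) ≈ 94.02°.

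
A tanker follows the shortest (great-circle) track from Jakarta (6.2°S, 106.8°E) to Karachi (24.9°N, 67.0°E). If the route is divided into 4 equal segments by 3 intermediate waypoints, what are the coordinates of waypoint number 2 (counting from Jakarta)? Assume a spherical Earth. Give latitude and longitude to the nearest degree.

Write both endpoints as unit vectors p₁, p₂ with components (cos φ cos λ, cos φ sin λ, sin φ).
The central angle between the endpoints is δ = arccos(p₁·p₂) ≈ 0.867 rad (49.7°).
Interpolate at f = 2/4 with slerp weights a = sin((1−f)δ)/sin δ ≈ 0.551, b = sin(fδ)/sin δ ≈ 0.551.
p = a·p₁ + b·p₂ ≈ (0.037, 0.984, 0.172); φ = arcsin(p_z) ≈ 9.93°, λ = atan2(p_y, p_x) ≈ 87.85°.

≈ (10°N, 88°E)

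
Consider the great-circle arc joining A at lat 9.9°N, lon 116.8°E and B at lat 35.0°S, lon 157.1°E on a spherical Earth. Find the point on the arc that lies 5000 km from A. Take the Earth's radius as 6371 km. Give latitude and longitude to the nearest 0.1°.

≈ lat 25.2°S, lon 145.7°E

Convert each endpoint to a unit vector on the sphere (x = cos φ cos λ, y = cos φ sin λ, z = sin φ).
The central angle between the endpoints is δ = arccos(p₁·p₂) ≈ 1.028 rad (58.9°). The total great-circle distance is δ·R ≈ 1.028 × 6371 ≈ 6547 km, so the target fraction is f = 5000/6547 ≈ 0.764.
Interpolate at f ≈ 0.764 with slerp weights a = sin((1−f)δ)/sin δ ≈ 0.281, b = sin(fδ)/sin δ ≈ 0.825.
p = a·p₁ + b·p₂ ≈ (-0.748, 0.510, -0.425); φ = arcsin(p_z) ≈ -25.16°, λ = atan2(p_y, p_x) ≈ 145.70°.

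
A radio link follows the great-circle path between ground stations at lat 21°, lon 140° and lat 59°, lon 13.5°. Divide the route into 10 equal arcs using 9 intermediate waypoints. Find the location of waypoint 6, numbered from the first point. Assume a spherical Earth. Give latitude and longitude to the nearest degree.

Write both endpoints as unit vectors p₁, p₂ with components (cos φ cos λ, cos φ sin λ, sin φ).
The central angle between the endpoints is δ = arccos(p₁·p₂) ≈ 1.550 rad (88.8°).
Interpolate at f = 6/10 with slerp weights a = sin((1−f)δ)/sin δ ≈ 0.581, b = sin(fδ)/sin δ ≈ 0.802.
p = a·p₁ + b·p₂ ≈ (-0.014, 0.445, 0.895); φ = arcsin(p_z) ≈ 63.56°, λ = atan2(p_y, p_x) ≈ 91.81°.

≈ lat 64°, lon 92°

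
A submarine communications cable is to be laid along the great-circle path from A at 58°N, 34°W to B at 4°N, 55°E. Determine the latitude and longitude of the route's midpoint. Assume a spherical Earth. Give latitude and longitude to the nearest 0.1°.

≈ 38.9°N, 27.2°E

Write both endpoints as unit vectors p₁, p₂ with components (cos φ cos λ, cos φ sin λ, sin φ).
The central angle between the endpoints is δ = arccos(p₁·p₂) ≈ 1.502 rad (86.1°).
Interpolate at f = 1/2 with slerp weights a = sin((1−f)δ)/sin δ ≈ 0.684, b = sin(fδ)/sin δ ≈ 0.684.
p = a·p₁ + b·p₂ ≈ (0.692, 0.356, 0.628); φ = arcsin(p_z) ≈ 38.89°, λ = atan2(p_y, p_x) ≈ 27.24°.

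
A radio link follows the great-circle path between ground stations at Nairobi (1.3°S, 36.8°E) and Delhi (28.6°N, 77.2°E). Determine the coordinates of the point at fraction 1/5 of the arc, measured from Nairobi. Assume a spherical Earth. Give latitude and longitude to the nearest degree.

Write both endpoints as unit vectors p₁, p₂ with components (cos φ cos λ, cos φ sin λ, sin φ).
The central angle between the endpoints is δ = arccos(p₁·p₂) ≈ 0.853 rad (48.9°).
Interpolate at f = 1/5 with slerp weights a = sin((1−f)δ)/sin δ ≈ 0.837, b = sin(fδ)/sin δ ≈ 0.225.
p = a·p₁ + b·p₂ ≈ (0.714, 0.694, 0.089); φ = arcsin(p_z) ≈ 5.10°, λ = atan2(p_y, p_x) ≈ 44.20°.

≈ 5°N, 44°E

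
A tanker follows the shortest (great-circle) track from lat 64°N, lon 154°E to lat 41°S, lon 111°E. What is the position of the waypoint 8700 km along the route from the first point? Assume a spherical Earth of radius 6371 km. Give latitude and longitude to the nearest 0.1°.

From cos δ = sin φ₁ sin φ₂ + cos φ₁ cos φ₂ cos Δλ, the central angle is δ ≈ 1.926 rad (110.3°). The total great-circle distance is δ·R ≈ 1.926 × 6371 ≈ 12270 km, so the target fraction is f = 8700/12270 ≈ 0.709.
Interpolate at f ≈ 0.709 with slerp weights a = sin((1−f)δ)/sin δ ≈ 0.567, b = sin(fδ)/sin δ ≈ 1.044.
p = a·p₁ + b·p₂ ≈ (-0.506, 0.845, -0.176); φ = arcsin(p_z) ≈ -10.11°, λ = atan2(p_y, p_x) ≈ 120.91°.

≈ lat 10.1°S, lon 120.9°E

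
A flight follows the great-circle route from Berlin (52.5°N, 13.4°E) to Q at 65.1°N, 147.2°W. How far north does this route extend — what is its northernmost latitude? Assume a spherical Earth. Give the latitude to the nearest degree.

≈ 84°N

The great circle lies in the plane with unit normal n̂ = (p₁ × p₂)/|p₁ × p₂|.
Here n̂_z ≈ -0.097; the vertex latitude is φ_max = arccos|n̂_z| ≈ 84.4°.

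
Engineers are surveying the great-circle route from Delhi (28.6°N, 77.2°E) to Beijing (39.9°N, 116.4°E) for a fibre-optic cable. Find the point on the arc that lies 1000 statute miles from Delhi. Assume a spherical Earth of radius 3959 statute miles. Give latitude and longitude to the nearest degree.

≈ 35°N, 93°E

Convert each endpoint to a unit vector on the sphere (x = cos φ cos λ, y = cos φ sin λ, z = sin φ).
The central angle between the endpoints is δ = arccos(p₁·p₂) ≈ 0.593 rad (34.0°). The total great-circle distance is δ·R ≈ 0.593 × 3959 ≈ 2349 mi, so the target fraction is f = 1000/2349 ≈ 0.426.
Interpolate at f ≈ 0.426 with slerp weights a = sin((1−f)δ)/sin δ ≈ 0.598, b = sin(fδ)/sin δ ≈ 0.447.
p = a·p₁ + b·p₂ ≈ (-0.036, 0.819, 0.573); φ = arcsin(p_z) ≈ 34.95°, λ = atan2(p_y, p_x) ≈ 92.53°.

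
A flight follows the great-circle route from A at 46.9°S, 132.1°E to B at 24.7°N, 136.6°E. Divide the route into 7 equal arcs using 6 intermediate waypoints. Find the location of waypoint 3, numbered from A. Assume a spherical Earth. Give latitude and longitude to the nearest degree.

Convert each endpoint to a unit vector on the sphere (x = cos φ cos λ, y = cos φ sin λ, z = sin φ).
The central angle between the endpoints is δ = arccos(p₁·p₂) ≈ 1.252 rad (71.7°).
Interpolate at f = 3/7 with slerp weights a = sin((1−f)δ)/sin δ ≈ 0.691, b = sin(fδ)/sin δ ≈ 0.538.
p = a·p₁ + b·p₂ ≈ (-0.672, 0.686, -0.279); φ = arcsin(p_z) ≈ -16.22°, λ = atan2(p_y, p_x) ≈ 134.39°.

≈ 16°S, 134°E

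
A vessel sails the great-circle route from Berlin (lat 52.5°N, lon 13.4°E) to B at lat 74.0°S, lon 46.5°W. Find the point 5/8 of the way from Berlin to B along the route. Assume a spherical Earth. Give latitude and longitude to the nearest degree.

≈ lat 28°S, lon 8°W

Write both endpoints as unit vectors p₁, p₂ with components (cos φ cos λ, cos φ sin λ, sin φ).
The central angle between the endpoints is δ = arccos(p₁·p₂) ≈ 2.316 rad (132.7°).
Interpolate at f = 5/8 with slerp weights a = sin((1−f)δ)/sin δ ≈ 1.039, b = sin(fδ)/sin δ ≈ 1.351.
p = a·p₁ + b·p₂ ≈ (0.872, -0.123, -0.474); φ = arcsin(p_z) ≈ -28.30°, λ = atan2(p_y, p_x) ≈ -8.06°.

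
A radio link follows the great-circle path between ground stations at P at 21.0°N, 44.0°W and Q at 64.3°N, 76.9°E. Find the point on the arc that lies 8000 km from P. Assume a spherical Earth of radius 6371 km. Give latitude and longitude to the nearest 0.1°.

≈ 69.1°N, 50.3°E

The haversine formula gives a central angle δ ≈ 1.456 rad (83.4°) between the endpoints. The total great-circle distance is δ·R ≈ 1.456 × 6371 ≈ 9273 km, so the target fraction is f = 8000/9273 ≈ 0.863.
Interpolate at f ≈ 0.863 with slerp weights a = sin((1−f)δ)/sin δ ≈ 0.200, b = sin(fδ)/sin δ ≈ 0.957.
p = a·p₁ + b·p₂ ≈ (0.228, 0.275, 0.934); φ = arcsin(p_z) ≈ 69.08°, λ = atan2(p_y, p_x) ≈ 50.27°.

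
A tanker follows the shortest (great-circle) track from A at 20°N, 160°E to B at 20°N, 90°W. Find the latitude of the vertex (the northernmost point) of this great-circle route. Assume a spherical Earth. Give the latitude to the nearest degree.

≈ 32°N

The great circle lies in the plane with unit normal n̂ = (p₁ × p₂)/|p₁ × p₂|.
Here n̂_z ≈ +0.844; the vertex latitude is φ_max = arccos|n̂_z| ≈ 32.4°.
Check via Clairaut: cos φ_max = |cos φ₁| · sin C = cos(20.0°)·sin(64.0°) ≈ 0.844, again giving ≈ 32.4°.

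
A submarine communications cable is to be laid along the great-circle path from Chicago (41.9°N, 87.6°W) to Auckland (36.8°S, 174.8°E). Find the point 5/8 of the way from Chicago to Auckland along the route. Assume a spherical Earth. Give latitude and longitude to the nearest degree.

≈ 7°S, 149°W

Convert each endpoint to a unit vector on the sphere (x = cos φ cos λ, y = cos φ sin λ, z = sin φ).
The central angle between the endpoints is δ = arccos(p₁·p₂) ≈ 2.070 rad (118.6°).
Interpolate at f = 5/8 with slerp weights a = sin((1−f)δ)/sin δ ≈ 0.798, b = sin(fδ)/sin δ ≈ 1.096.
p = a·p₁ + b·p₂ ≈ (-0.849, -0.514, -0.123); φ = arcsin(p_z) ≈ -7.08°, λ = atan2(p_y, p_x) ≈ -148.80°.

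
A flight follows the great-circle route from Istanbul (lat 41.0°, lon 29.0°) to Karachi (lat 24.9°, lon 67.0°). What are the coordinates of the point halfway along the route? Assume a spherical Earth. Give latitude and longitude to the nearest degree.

The haversine formula gives a central angle δ ≈ 0.617 rad (35.3°) between the endpoints.
Interpolate at f = 1/2 with slerp weights a = sin((1−f)δ)/sin δ ≈ 0.525, b = sin(fδ)/sin δ ≈ 0.525.
p = a·p₁ + b·p₂ ≈ (0.532, 0.630, 0.565); φ = arcsin(p_z) ≈ 34.42°, λ = atan2(p_y, p_x) ≈ 49.81°.

≈ lat 34°, lon 50°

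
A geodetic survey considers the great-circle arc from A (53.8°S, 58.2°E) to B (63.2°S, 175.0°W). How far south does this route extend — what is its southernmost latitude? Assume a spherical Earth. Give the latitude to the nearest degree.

The great circle lies in the plane with unit normal n̂ = (p₁ × p₂)/|p₁ × p₂|.
Here n̂_z ≈ +0.258; the vertex latitude is φ_max = arccos|n̂_z| ≈ 75.1°.
Check via Clairaut: cos φ_max = |cos φ₁| · sin C = cos(53.8°)·sin(154.1°) ≈ 0.258, again giving ≈ 75.1°.

≈ 75°S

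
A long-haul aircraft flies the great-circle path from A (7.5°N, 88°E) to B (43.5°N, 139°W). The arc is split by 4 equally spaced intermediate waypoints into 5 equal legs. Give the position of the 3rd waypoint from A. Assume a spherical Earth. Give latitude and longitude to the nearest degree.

≈ (53°N, 151°E)

Convert each endpoint to a unit vector on the sphere (x = cos φ cos λ, y = cos φ sin λ, z = sin φ).
The central angle between the endpoints is δ = arccos(p₁·p₂) ≈ 1.983 rad (113.6°).
Interpolate at f = 3/5 with slerp weights a = sin((1−f)δ)/sin δ ≈ 0.778, b = sin(fδ)/sin δ ≈ 1.013.
p = a·p₁ + b·p₂ ≈ (-0.528, 0.288, 0.799); φ = arcsin(p_z) ≈ 53.03°, λ = atan2(p_y, p_x) ≈ 151.34°.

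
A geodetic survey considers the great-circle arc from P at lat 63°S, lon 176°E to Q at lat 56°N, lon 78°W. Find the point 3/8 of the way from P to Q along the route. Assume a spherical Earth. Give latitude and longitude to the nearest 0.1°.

Convert each endpoint to a unit vector on the sphere (x = cos φ cos λ, y = cos φ sin λ, z = sin φ).
The central angle between the endpoints is δ = arccos(p₁·p₂) ≈ 2.513 rad (144.0°).
Interpolate at f = 3/8 with slerp weights a = sin((1−f)δ)/sin δ ≈ 1.700, b = sin(fδ)/sin δ ≈ 1.375.
p = a·p₁ + b·p₂ ≈ (-0.610, -0.698, -0.375); φ = arcsin(p_z) ≈ -22.00°, λ = atan2(p_y, p_x) ≈ -131.14°.

≈ lat 22.0°S, lon 131.1°W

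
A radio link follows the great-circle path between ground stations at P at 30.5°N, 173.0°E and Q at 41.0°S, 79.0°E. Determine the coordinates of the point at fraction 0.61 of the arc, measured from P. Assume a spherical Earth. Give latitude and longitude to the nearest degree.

From cos δ = sin φ₁ sin φ₂ + cos φ₁ cos φ₂ cos Δλ, the central angle is δ ≈ 1.959 rad (112.2°).
Interpolate at f = 0.61 with slerp weights a = sin((1−f)δ)/sin δ ≈ 0.747, b = sin(fδ)/sin δ ≈ 1.005.
p = a·p₁ + b·p₂ ≈ (-0.494, 0.823, -0.280); φ = arcsin(p_z) ≈ -16.26°, λ = atan2(p_y, p_x) ≈ 121.00°.

≈ 16°S, 121°E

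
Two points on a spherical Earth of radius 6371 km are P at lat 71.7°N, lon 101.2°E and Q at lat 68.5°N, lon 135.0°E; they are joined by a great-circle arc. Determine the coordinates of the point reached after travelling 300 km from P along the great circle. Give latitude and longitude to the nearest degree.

Convert each endpoint to a unit vector on the sphere (x = cos φ cos λ, y = cos φ sin λ, z = sin φ).
The central angle between the endpoints is δ = arccos(p₁·p₂) ≈ 0.205 rad (11.8°). The total great-circle distance is δ·R ≈ 0.205 × 6371 ≈ 1308 km, so the target fraction is f = 300/1308 ≈ 0.229.
Interpolate at f ≈ 0.229 with slerp weights a = sin((1−f)δ)/sin δ ≈ 0.773, b = sin(fδ)/sin δ ≈ 0.231.
p = a·p₁ + b·p₂ ≈ (-0.107, 0.298, 0.949); φ = arcsin(p_z) ≈ 71.55°, λ = atan2(p_y, p_x) ≈ 109.75°.

≈ lat 72°N, lon 110°E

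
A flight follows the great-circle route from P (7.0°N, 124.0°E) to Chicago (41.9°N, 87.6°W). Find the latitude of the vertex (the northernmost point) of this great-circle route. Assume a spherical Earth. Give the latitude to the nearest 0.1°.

≈ 62.4°N

The great circle lies in the plane with unit normal n̂ = (p₁ × p₂)/|p₁ × p₂|.
Here n̂_z ≈ +0.463; the vertex latitude is φ_max = arccos|n̂_z| ≈ 62.4°.
Check via Clairaut: cos φ_max = |cos φ₁| · sin C = cos(7.0°)·sin(27.8°) ≈ 0.463, again giving ≈ 62.4°.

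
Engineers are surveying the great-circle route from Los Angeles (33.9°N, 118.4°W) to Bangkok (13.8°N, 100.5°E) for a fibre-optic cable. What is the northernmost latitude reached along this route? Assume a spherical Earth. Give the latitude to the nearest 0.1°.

The great circle lies in the plane with unit normal n̂ = (p₁ × p₂)/|p₁ × p₂|.
Here n̂_z ≈ -0.582; the vertex latitude is φ_max = arccos|n̂_z| ≈ 54.4°.
Check via Clairaut: cos φ_max = |cos φ₁| · sin C = cos(33.9°)·sin(44.5°) ≈ 0.582, again giving ≈ 54.4°.

≈ 54.4°N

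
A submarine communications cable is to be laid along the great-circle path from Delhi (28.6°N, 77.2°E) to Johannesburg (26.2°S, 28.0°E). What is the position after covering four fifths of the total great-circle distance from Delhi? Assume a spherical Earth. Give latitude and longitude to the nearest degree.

Convert each endpoint to a unit vector on the sphere (x = cos φ cos λ, y = cos φ sin λ, z = sin φ).
The central angle between the endpoints is δ = arccos(p₁·p₂) ≈ 1.263 rad (72.3°).
Interpolate at f = 4/5 with slerp weights a = sin((1−f)δ)/sin δ ≈ 0.262, b = sin(fδ)/sin δ ≈ 0.889.
p = a·p₁ + b·p₂ ≈ (0.755, 0.599, -0.267); φ = arcsin(p_z) ≈ -15.48°, λ = atan2(p_y, p_x) ≈ 38.42°.

≈ 15°S, 38°E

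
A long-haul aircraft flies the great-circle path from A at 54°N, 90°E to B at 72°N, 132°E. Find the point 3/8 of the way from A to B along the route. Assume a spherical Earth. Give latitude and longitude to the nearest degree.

≈ 62°N, 100°E

Write both endpoints as unit vectors p₁, p₂ with components (cos φ cos λ, cos φ sin λ, sin φ).
The central angle between the endpoints is δ = arccos(p₁·p₂) ≈ 0.441 rad (25.3°).
Interpolate at f = 3/8 with slerp weights a = sin((1−f)δ)/sin δ ≈ 0.638, b = sin(fδ)/sin δ ≈ 0.386.
p = a·p₁ + b·p₂ ≈ (-0.080, 0.463, 0.883); φ = arcsin(p_z) ≈ 61.96°, λ = atan2(p_y, p_x) ≈ 99.77°.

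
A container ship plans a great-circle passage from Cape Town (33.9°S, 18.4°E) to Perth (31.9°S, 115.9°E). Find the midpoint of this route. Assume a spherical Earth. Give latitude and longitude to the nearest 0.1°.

≈ (44.5°S, 67.9°E)

Write both endpoints as unit vectors p₁, p₂ with components (cos φ cos λ, cos φ sin λ, sin φ).
The central angle between the endpoints is δ = arccos(p₁·p₂) ≈ 1.367 rad (78.3°).
Interpolate at f = 1/2 with slerp weights a = sin((1−f)δ)/sin δ ≈ 0.645, b = sin(fδ)/sin δ ≈ 0.645.
p = a·p₁ + b·p₂ ≈ (0.269, 0.661, -0.700); φ = arcsin(p_z) ≈ -44.45°, λ = atan2(p_y, p_x) ≈ 67.89°.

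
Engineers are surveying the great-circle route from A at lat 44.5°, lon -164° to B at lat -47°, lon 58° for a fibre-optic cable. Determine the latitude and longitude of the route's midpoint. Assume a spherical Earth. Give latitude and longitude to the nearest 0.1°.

≈ lat -3.5°, lon 130.3°

Convert each endpoint to a unit vector on the sphere (x = cos φ cos λ, y = cos φ sin λ, z = sin φ).
The central angle between the endpoints is δ = arccos(p₁·p₂) ≈ 2.634 rad (150.9°).
Interpolate at f = 1/2 with slerp weights a = sin((1−f)δ)/sin δ ≈ 1.993, b = sin(fδ)/sin δ ≈ 1.993.
p = a·p₁ + b·p₂ ≈ (-0.646, 0.761, -0.061); φ = arcsin(p_z) ≈ -3.48°, λ = atan2(p_y, p_x) ≈ 130.34°.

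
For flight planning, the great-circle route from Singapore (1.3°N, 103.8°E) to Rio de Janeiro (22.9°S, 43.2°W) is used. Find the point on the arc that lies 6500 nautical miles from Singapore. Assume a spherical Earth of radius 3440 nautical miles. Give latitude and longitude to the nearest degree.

≈ 35°S, 8°W

The haversine formula gives a central angle δ ≈ 2.467 rad (141.4°) between the endpoints. The total great-circle distance is δ·R ≈ 2.467 × 3440 ≈ 8488 nmi, so the target fraction is f = 6500/8488 ≈ 0.766.
Interpolate at f ≈ 0.766 with slerp weights a = sin((1−f)δ)/sin δ ≈ 0.875, b = sin(fδ)/sin δ ≈ 1.521.
p = a·p₁ + b·p₂ ≈ (0.813, -0.110, -0.572); φ = arcsin(p_z) ≈ -34.89°, λ = atan2(p_y, p_x) ≈ -7.69°.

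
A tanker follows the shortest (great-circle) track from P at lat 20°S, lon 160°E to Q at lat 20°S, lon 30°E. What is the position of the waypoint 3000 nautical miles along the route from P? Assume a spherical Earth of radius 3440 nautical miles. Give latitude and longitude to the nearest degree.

Convert each endpoint to a unit vector on the sphere (x = cos φ cos λ, y = cos φ sin λ, z = sin φ).
The central angle between the endpoints is δ = arccos(p₁·p₂) ≈ 2.038 rad (116.8°). The total great-circle distance is δ·R ≈ 2.038 × 3440 ≈ 7012 nmi, so the target fraction is f = 3000/7012 ≈ 0.428.
Interpolate at f ≈ 0.428 with slerp weights a = sin((1−f)δ)/sin δ ≈ 1.030, b = sin(fδ)/sin δ ≈ 0.858.
p = a·p₁ + b·p₂ ≈ (-0.211, 0.734, -0.646); φ = arcsin(p_z) ≈ -40.21°, λ = atan2(p_y, p_x) ≈ 106.06°.

≈ lat 40°S, lon 106°E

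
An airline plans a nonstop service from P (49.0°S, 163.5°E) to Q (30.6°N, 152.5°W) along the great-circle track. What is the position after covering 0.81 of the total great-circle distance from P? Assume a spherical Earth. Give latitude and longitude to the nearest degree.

≈ (15°N, 160°W)

Convert each endpoint to a unit vector on the sphere (x = cos φ cos λ, y = cos φ sin λ, z = sin φ).
The central angle between the endpoints is δ = arccos(p₁·p₂) ≈ 1.549 rad (88.7°).
Interpolate at f = 0.81 with slerp weights a = sin((1−f)δ)/sin δ ≈ 0.290, b = sin(fδ)/sin δ ≈ 0.951.
p = a·p₁ + b·p₂ ≈ (-0.908, -0.324, 0.265); φ = arcsin(p_z) ≈ 15.36°, λ = atan2(p_y, p_x) ≈ -160.38°.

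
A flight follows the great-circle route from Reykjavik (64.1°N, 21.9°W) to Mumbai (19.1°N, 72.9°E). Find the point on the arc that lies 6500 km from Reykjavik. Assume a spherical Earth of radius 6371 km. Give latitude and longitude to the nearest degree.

The haversine formula gives a central angle δ ≈ 1.308 rad (74.9°) between the endpoints. The total great-circle distance is δ·R ≈ 1.308 × 6371 ≈ 8333 km, so the target fraction is f = 6500/8333 ≈ 0.780.
Interpolate at f ≈ 0.780 with slerp weights a = sin((1−f)δ)/sin δ ≈ 0.294, b = sin(fδ)/sin δ ≈ 0.883.
p = a·p₁ + b·p₂ ≈ (0.364, 0.749, 0.553); φ = arcsin(p_z) ≈ 33.58°, λ = atan2(p_y, p_x) ≈ 64.07°.

≈ 34°N, 64°E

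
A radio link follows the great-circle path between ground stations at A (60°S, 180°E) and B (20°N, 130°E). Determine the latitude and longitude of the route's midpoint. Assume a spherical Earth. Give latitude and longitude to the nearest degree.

Write both endpoints as unit vectors p₁, p₂ with components (cos φ cos λ, cos φ sin λ, sin φ).
The central angle between the endpoints is δ = arccos(p₁·p₂) ≈ 1.565 rad (89.7°).
Interpolate at f = 1/2 with slerp weights a = sin((1−f)δ)/sin δ ≈ 0.705, b = sin(fδ)/sin δ ≈ 0.705.
p = a·p₁ + b·p₂ ≈ (-0.778, 0.508, -0.369); φ = arcsin(p_z) ≈ -21.68°, λ = atan2(p_y, p_x) ≈ 146.89°.

≈ (22°S, 147°E)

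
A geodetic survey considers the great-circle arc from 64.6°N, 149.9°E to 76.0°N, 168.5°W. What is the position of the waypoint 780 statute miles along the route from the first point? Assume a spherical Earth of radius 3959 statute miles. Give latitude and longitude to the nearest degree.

≈ 73°N, 171°E

Write both endpoints as unit vectors p₁, p₂ with components (cos φ cos λ, cos φ sin λ, sin φ).
The central angle between the endpoints is δ = arccos(p₁·p₂) ≈ 0.304 rad (17.4°). The total great-circle distance is δ·R ≈ 0.304 × 3959 ≈ 1204 mi, so the target fraction is f = 780/1204 ≈ 0.648.
Interpolate at f ≈ 0.648 with slerp weights a = sin((1−f)δ)/sin δ ≈ 0.357, b = sin(fδ)/sin δ ≈ 0.654.
p = a·p₁ + b·p₂ ≈ (-0.287, 0.045, 0.957); φ = arcsin(p_z) ≈ 73.08°, λ = atan2(p_y, p_x) ≈ 171.05°.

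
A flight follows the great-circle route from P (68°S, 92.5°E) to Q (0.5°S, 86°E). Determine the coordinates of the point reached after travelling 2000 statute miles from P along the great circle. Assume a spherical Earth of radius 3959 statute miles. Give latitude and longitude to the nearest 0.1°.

Convert each endpoint to a unit vector on the sphere (x = cos φ cos λ, y = cos φ sin λ, z = sin φ).
The central angle between the endpoints is δ = arccos(p₁·p₂) ≈ 1.181 rad (67.6°). The total great-circle distance is δ·R ≈ 1.181 × 3959 ≈ 4674 mi, so the target fraction is f = 2000/4674 ≈ 0.428.
Interpolate at f ≈ 0.428 with slerp weights a = sin((1−f)δ)/sin δ ≈ 0.676, b = sin(fδ)/sin δ ≈ 0.523.
p = a·p₁ + b·p₂ ≈ (0.025, 0.775, -0.631); φ = arcsin(p_z) ≈ -39.16°, λ = atan2(p_y, p_x) ≈ 88.12°.

≈ (39.2°S, 88.1°E)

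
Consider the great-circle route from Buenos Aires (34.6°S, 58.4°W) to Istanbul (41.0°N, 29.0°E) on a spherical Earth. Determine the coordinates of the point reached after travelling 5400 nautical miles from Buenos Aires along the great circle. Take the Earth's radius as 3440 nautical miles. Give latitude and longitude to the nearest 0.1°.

From cos δ = sin φ₁ sin φ₂ + cos φ₁ cos φ₂ cos Δλ, the central angle is δ ≈ 1.922 rad (110.1°). The total great-circle distance is δ·R ≈ 1.922 × 3440 ≈ 6613 nmi, so the target fraction is f = 5400/6613 ≈ 0.817.
Interpolate at f ≈ 0.817 with slerp weights a = sin((1−f)δ)/sin δ ≈ 0.368, b = sin(fδ)/sin δ ≈ 1.065.
p = a·p₁ + b·p₂ ≈ (0.862, 0.132, 0.490); φ = arcsin(p_z) ≈ 29.34°, λ = atan2(p_y, p_x) ≈ 8.70°.

≈ (29.3°N, 8.7°E)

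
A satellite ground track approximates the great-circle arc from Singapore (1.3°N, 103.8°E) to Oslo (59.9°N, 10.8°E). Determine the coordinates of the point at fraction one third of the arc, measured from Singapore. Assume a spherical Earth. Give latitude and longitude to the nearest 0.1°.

≈ 27.0°N, 87.4°E

From cos δ = sin φ₁ sin φ₂ + cos φ₁ cos φ₂ cos Δλ, the central angle is δ ≈ 1.577 rad (90.4°).
Interpolate at f = 1/3 with slerp weights a = sin((1−f)δ)/sin δ ≈ 0.868, b = sin(fδ)/sin δ ≈ 0.502.
p = a·p₁ + b·p₂ ≈ (0.040, 0.890, 0.454); φ = arcsin(p_z) ≈ 27.00°, λ = atan2(p_y, p_x) ≈ 87.41°.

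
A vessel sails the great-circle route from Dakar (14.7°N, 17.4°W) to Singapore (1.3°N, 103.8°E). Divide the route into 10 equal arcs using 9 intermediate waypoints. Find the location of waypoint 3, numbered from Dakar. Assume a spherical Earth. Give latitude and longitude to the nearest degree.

≈ 18°N, 20°E

The haversine formula gives a central angle δ ≈ 2.089 rad (119.7°) between the endpoints.
Interpolate at f = 3/10 with slerp weights a = sin((1−f)δ)/sin δ ≈ 1.144, b = sin(fδ)/sin δ ≈ 0.675.
p = a·p₁ + b·p₂ ≈ (0.895, 0.324, 0.306); φ = arcsin(p_z) ≈ 17.80°, λ = atan2(p_y, p_x) ≈ 19.92°.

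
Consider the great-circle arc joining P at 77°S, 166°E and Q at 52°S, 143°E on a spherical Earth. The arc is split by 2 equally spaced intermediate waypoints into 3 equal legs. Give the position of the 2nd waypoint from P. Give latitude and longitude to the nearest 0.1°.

Write both endpoints as unit vectors p₁, p₂ with components (cos φ cos λ, cos φ sin λ, sin φ).
The central angle between the endpoints is δ = arccos(p₁·p₂) ≈ 0.462 rad (26.5°).
Interpolate at f = 2/3 with slerp weights a = sin((1−f)δ)/sin δ ≈ 0.344, b = sin(fδ)/sin δ ≈ 0.680.
p = a·p₁ + b·p₂ ≈ (-0.410, 0.271, -0.871); φ = arcsin(p_z) ≈ -60.60°, λ = atan2(p_y, p_x) ≈ 146.53°.

≈ 60.6°S, 146.5°E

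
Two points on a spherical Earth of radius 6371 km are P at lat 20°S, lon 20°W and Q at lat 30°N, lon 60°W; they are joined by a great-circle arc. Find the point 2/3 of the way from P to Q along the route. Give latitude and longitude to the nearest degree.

≈ lat 14°N, lon 46°W

From cos δ = sin φ₁ sin φ₂ + cos φ₁ cos φ₂ cos Δλ, the central angle is δ ≈ 1.101 rad (63.1°).
Interpolate at f = 2/3 with slerp weights a = sin((1−f)δ)/sin δ ≈ 0.402, b = sin(fδ)/sin δ ≈ 0.751.
p = a·p₁ + b·p₂ ≈ (0.681, -0.693, 0.238); φ = arcsin(p_z) ≈ 13.77°, λ = atan2(p_y, p_x) ≈ -45.51°.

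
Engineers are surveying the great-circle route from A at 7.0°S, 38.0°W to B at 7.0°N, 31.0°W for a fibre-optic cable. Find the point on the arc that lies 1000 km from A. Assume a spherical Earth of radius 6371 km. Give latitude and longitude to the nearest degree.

The haversine formula gives a central angle δ ≈ 0.273 rad (15.6°) between the endpoints. The total great-circle distance is δ·R ≈ 0.273 × 6371 ≈ 1740 km, so the target fraction is f = 1000/1740 ≈ 0.575.
Interpolate at f ≈ 0.575 with slerp weights a = sin((1−f)δ)/sin δ ≈ 0.430, b = sin(fδ)/sin δ ≈ 0.580.
p = a·p₁ + b·p₂ ≈ (0.829, -0.559, 0.018); φ = arcsin(p_z) ≈ 1.05°, λ = atan2(p_y, p_x) ≈ -33.98°.

≈ 1°N, 34°W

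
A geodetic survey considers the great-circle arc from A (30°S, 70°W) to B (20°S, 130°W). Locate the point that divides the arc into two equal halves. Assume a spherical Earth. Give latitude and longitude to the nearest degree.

Convert each endpoint to a unit vector on the sphere (x = cos φ cos λ, y = cos φ sin λ, z = sin φ).
The central angle between the endpoints is δ = arccos(p₁·p₂) ≈ 0.955 rad (54.7°).
Interpolate at f = 1/2 with slerp weights a = sin((1−f)δ)/sin δ ≈ 0.563, b = sin(fδ)/sin δ ≈ 0.563.
p = a·p₁ + b·p₂ ≈ (-0.173, -0.863, -0.474); φ = arcsin(p_z) ≈ -28.29°, λ = atan2(p_y, p_x) ≈ -101.35°.

≈ (28°S, 101°W)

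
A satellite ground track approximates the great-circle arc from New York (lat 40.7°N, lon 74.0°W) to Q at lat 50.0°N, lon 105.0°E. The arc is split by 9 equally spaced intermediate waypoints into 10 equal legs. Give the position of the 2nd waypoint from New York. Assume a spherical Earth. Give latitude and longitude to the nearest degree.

≈ lat 59°N, lon 74°W

From cos δ = sin φ₁ sin φ₂ + cos φ₁ cos φ₂ cos Δλ, the central angle is δ ≈ 1.559 rad (89.3°).
Interpolate at f = 2/10 with slerp weights a = sin((1−f)δ)/sin δ ≈ 0.948, b = sin(fδ)/sin δ ≈ 0.307.
p = a·p₁ + b·p₂ ≈ (0.147, -0.500, 0.853); φ = arcsin(p_z) ≈ 58.56°, λ = atan2(p_y, p_x) ≈ -73.62°.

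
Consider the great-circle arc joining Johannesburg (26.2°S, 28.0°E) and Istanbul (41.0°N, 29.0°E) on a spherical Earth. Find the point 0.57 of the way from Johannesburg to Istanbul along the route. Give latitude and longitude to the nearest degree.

The haversine formula gives a central angle δ ≈ 1.173 rad (67.2°) between the endpoints.
Interpolate at f = 0.57 with slerp weights a = sin((1−f)δ)/sin δ ≈ 0.524, b = sin(fδ)/sin δ ≈ 0.672.
p = a·p₁ + b·p₂ ≈ (0.859, 0.467, 0.210); φ = arcsin(p_z) ≈ 12.10°, λ = atan2(p_y, p_x) ≈ 28.52°.

≈ 12°N, 29°E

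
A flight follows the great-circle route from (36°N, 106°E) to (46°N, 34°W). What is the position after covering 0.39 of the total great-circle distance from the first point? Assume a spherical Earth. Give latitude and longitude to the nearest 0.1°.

≈ (63.9°N, 70.1°E)

Convert each endpoint to a unit vector on the sphere (x = cos φ cos λ, y = cos φ sin λ, z = sin φ).
The central angle between the endpoints is δ = arccos(p₁·p₂) ≈ 1.578 rad (90.4°).
Interpolate at f = 0.39 with slerp weights a = sin((1−f)δ)/sin δ ≈ 0.821, b = sin(fδ)/sin δ ≈ 0.577.
p = a·p₁ + b·p₂ ≈ (0.150, 0.414, 0.898); φ = arcsin(p_z) ≈ 63.88°, λ = atan2(p_y, p_x) ≈ 70.14°.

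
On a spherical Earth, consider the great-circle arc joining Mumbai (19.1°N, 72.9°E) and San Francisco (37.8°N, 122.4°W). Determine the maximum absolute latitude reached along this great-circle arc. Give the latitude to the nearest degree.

The great circle lies in the plane with unit normal n̂ = (p₁ × p₂)/|p₁ × p₂|.
Here n̂_z ≈ +0.231; the vertex latitude is φ_max = arccos|n̂_z| ≈ 76.7°.
Check via Clairaut: cos φ_max = |cos φ₁| · sin C = cos(19.1°)·sin(14.1°) ≈ 0.231, again giving ≈ 76.7°.

≈ 77°N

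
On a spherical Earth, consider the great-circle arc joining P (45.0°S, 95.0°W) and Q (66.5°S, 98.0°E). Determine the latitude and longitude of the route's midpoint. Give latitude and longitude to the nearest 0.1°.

Convert each endpoint to a unit vector on the sphere (x = cos φ cos λ, y = cos φ sin λ, z = sin φ).
The central angle between the endpoints is δ = arccos(p₁·p₂) ≈ 1.188 rad (68.1°).
Interpolate at f = 1/2 with slerp weights a = sin((1−f)δ)/sin δ ≈ 0.603, b = sin(fδ)/sin δ ≈ 0.603.
p = a·p₁ + b·p₂ ≈ (-0.071, -0.187, -0.980); φ = arcsin(p_z) ≈ -78.48°, λ = atan2(p_y, p_x) ≈ -110.73°.

≈ (78.5°S, 110.7°W)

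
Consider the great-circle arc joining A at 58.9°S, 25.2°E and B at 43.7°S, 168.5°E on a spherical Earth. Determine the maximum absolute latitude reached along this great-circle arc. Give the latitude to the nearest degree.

≈ 77°S

The great circle lies in the plane with unit normal n̂ = (p₁ × p₂)/|p₁ × p₂|.
Here n̂_z ≈ +0.233; the vertex latitude is φ_max = arccos|n̂_z| ≈ 76.5°.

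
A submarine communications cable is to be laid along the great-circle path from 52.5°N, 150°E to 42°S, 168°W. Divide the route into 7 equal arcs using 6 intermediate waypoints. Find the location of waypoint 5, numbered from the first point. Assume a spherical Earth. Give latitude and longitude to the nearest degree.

From cos δ = sin φ₁ sin φ₂ + cos φ₁ cos φ₂ cos Δλ, the central angle is δ ≈ 1.767 rad (101.2°).
Interpolate at f = 5/7 with slerp weights a = sin((1−f)δ)/sin δ ≈ 0.493, b = sin(fδ)/sin δ ≈ 0.971.
p = a·p₁ + b·p₂ ≈ (-0.966, 0.000, -0.259); φ = arcsin(p_z) ≈ -15.00°, λ = atan2(p_y, p_x) ≈ 180.00°.

≈ 15°S, 180°E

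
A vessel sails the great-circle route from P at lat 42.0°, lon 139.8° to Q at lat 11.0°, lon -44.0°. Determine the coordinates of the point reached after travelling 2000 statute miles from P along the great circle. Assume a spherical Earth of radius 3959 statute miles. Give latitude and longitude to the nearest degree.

Write both endpoints as unit vectors p₁, p₂ with components (cos φ cos λ, cos φ sin λ, sin φ).
The central angle between the endpoints is δ = arccos(p₁·p₂) ≈ 2.215 rad (126.9°). The total great-circle distance is δ·R ≈ 2.215 × 3959 ≈ 8767 mi, so the target fraction is f = 2000/8767 ≈ 0.228.
Interpolate at f ≈ 0.228 with slerp weights a = sin((1−f)δ)/sin δ ≈ 1.238, b = sin(fδ)/sin δ ≈ 0.605.
p = a·p₁ + b·p₂ ≈ (-0.276, 0.181, 0.944); φ = arcsin(p_z) ≈ 70.74°, λ = atan2(p_y, p_x) ≈ 146.65°.

≈ lat 71°, lon 147°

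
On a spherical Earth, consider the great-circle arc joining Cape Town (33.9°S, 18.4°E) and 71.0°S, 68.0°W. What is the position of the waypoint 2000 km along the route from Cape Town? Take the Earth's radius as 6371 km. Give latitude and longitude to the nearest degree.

≈ 50°S, 8°E

Convert each endpoint to a unit vector on the sphere (x = cos φ cos λ, y = cos φ sin λ, z = sin φ).
The central angle between the endpoints is δ = arccos(p₁·p₂) ≈ 0.995 rad (57.0°). The total great-circle distance is δ·R ≈ 0.995 × 6371 ≈ 6340 km, so the target fraction is f = 2000/6340 ≈ 0.315.
Interpolate at f ≈ 0.315 with slerp weights a = sin((1−f)δ)/sin δ ≈ 0.751, b = sin(fδ)/sin δ ≈ 0.368.
p = a·p₁ + b·p₂ ≈ (0.636, 0.086, -0.767); φ = arcsin(p_z) ≈ -50.07°, λ = atan2(p_y, p_x) ≈ 7.66°.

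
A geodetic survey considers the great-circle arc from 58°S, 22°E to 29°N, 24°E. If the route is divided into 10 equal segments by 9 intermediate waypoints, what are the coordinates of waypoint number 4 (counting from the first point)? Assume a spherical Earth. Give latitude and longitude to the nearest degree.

Write both endpoints as unit vectors p₁, p₂ with components (cos φ cos λ, cos φ sin λ, sin φ).
The central angle between the endpoints is δ = arccos(p₁·p₂) ≈ 1.519 rad (87.0°).
Interpolate at f = 4/10 with slerp weights a = sin((1−f)δ)/sin δ ≈ 0.791, b = sin(fδ)/sin δ ≈ 0.572.
p = a·p₁ + b·p₂ ≈ (0.846, 0.360, -0.394); φ = arcsin(p_z) ≈ -23.20°, λ = atan2(p_y, p_x) ≈ 23.09°.

≈ 23°S, 23°E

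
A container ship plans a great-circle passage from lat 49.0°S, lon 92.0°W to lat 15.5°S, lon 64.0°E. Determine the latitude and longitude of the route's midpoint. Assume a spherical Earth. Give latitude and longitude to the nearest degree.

Convert each endpoint to a unit vector on the sphere (x = cos φ cos λ, y = cos φ sin λ, z = sin φ).
The central angle between the endpoints is δ = arccos(p₁·p₂) ≈ 1.956 rad (112.1°).
Interpolate at f = 1/2 with slerp weights a = sin((1−f)δ)/sin δ ≈ 0.895, b = sin(fδ)/sin δ ≈ 0.895.
p = a·p₁ + b·p₂ ≈ (0.358, 0.188, -0.915); φ = arcsin(p_z) ≈ -66.16°, λ = atan2(p_y, p_x) ≈ 27.78°.

≈ lat 66°S, lon 28°E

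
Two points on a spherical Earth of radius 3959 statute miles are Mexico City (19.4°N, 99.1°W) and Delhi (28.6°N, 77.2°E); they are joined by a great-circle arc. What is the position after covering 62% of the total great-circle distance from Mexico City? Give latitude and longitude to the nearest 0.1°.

≈ 78.1°N, 59.5°E

The haversine formula gives a central angle δ ≈ 2.302 rad (131.9°) between the endpoints.
Interpolate at f = 0.62 with slerp weights a = sin((1−f)δ)/sin δ ≈ 1.030, b = sin(fδ)/sin δ ≈ 1.329.
p = a·p₁ + b·p₂ ≈ (0.105, 0.178, 0.978); φ = arcsin(p_z) ≈ 78.07°, λ = atan2(p_y, p_x) ≈ 59.54°.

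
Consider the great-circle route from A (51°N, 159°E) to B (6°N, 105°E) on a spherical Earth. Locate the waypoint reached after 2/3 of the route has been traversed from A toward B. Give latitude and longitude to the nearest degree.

≈ (23°N, 118°E)

Convert each endpoint to a unit vector on the sphere (x = cos φ cos λ, y = cos φ sin λ, z = sin φ).
The central angle between the endpoints is δ = arccos(p₁·p₂) ≈ 1.105 rad (63.3°).
Interpolate at f = 2/3 with slerp weights a = sin((1−f)δ)/sin δ ≈ 0.403, b = sin(fδ)/sin δ ≈ 0.752.
p = a·p₁ + b·p₂ ≈ (-0.430, 0.813, 0.392); φ = arcsin(p_z) ≈ 23.07°, λ = atan2(p_y, p_x) ≈ 117.89°.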